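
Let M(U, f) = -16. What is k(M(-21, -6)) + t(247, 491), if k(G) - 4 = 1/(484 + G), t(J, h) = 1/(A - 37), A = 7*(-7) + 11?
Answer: 46669/11700 ≈ 3.9888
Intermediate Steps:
A = -38 (A = -49 + 11 = -38)
t(J, h) = -1/75 (t(J, h) = 1/(-38 - 37) = 1/(-75) = -1/75)
k(G) = 4 + 1/(484 + G)
k(M(-21, -6)) + t(247, 491) = (1937 + 4*(-16))/(484 - 16) - 1/75 = (1937 - 64)/468 - 1/75 = (1/468)*1873 - 1/75 = 1873/468 - 1/75 = 46669/11700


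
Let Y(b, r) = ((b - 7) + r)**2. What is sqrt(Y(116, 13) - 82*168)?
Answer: 2*sqrt(277) ≈ 33.287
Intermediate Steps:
Y(b, r) = (-7 + b + r)**2 (Y(b, r) = ((-7 + b) + r)**2 = (-7 + b + r)**2)
sqrt(Y(116, 13) - 82*168) = sqrt((-7 + 116 + 13)**2 - 82*168) = sqrt(122**2 - 13776) = sqrt(14884 - 13776) = sqrt(1108) = 2*sqrt(277)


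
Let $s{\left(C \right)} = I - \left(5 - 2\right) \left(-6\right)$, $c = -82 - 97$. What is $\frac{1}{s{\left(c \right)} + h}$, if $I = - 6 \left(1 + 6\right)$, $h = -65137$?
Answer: $- \frac{1}{65161} \approx -1.5347 \cdot 10^{-5}$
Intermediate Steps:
$I = -42$ ($I = \left(-6\right) 7 = -42$)
$c = -179$ ($c = -82 - 97 = -179$)
$s{\left(C \right)} = -24$ ($s{\left(C \right)} = -42 - \left(5 - 2\right) \left(-6\right) = -42 - 3 \left(-6\right) = -42 - -18 = -42 + 18 = -24$)
$\frac{1}{s{\left(c \right)} + h} = \frac{1}{-24 - 65137} = \frac{1}{-65161} = - \frac{1}{65161}$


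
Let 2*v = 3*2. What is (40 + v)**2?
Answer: 1849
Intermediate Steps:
v = 3 (v = (3*2)/2 = (1/2)*6 = 3)
(40 + v)**2 = (40 + 3)**2 = 43**2 = 1849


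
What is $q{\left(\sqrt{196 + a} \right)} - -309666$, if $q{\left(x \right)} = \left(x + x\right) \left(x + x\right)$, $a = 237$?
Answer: $311398$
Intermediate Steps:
$q{\left(x \right)} = 4 x^{2}$ ($q{\left(x \right)} = 2 x 2 x = 4 x^{2}$)
$q{\left(\sqrt{196 + a} \right)} - -309666 = 4 \left(\sqrt{196 + 237}\right)^{2} - -309666 = 4 \left(\sqrt{433}\right)^{2} + 309666 = 4 \cdot 433 + 309666 = 1732 + 309666 = 311398$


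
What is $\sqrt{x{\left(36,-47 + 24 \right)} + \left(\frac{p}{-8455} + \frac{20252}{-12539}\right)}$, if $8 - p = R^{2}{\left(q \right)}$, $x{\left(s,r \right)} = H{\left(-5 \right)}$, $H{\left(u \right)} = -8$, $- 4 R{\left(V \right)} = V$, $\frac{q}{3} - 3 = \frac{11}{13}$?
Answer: $\frac{i \sqrt{73055472777730877465}}{2756448370} \approx 3.1008 i$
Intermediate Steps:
$q = \frac{150}{13}$ ($q = 9 + 3 \cdot \frac{11}{13} = 9 + \frac{33}{13} = \frac{150}{13} \approx 11.538$)
$R{\left(V \right)} = - \frac{V}{4}$
$x{\left(s,r \right)} = -8$
$p = - \frac{217}{676}$ ($p = 8 - \left(\left(- \frac{1}{4}\right) \frac{150}{13}\right)^{2} = 8 - \left(- \frac{75}{26}\right)^{2} = 8 - \frac{5625}{676} = - \frac{217}{676} \approx -0.32101$)
$\sqrt{x{\left(36,-47 + 24 \right)} + \left(\frac{p}{-8455} + \frac{20252}{-12539}\right)} = \sqrt{-8 + \left(- \frac{217}{676 \left(-8455\right)} + \frac{20252}{-12539}\right)} = \sqrt{-8 + \left(\left(- \frac{217}{676}\right) \left(- \frac{1}{8455}\right) + 20252 \left(- \frac{1}{12539}\right)\right)} = \sqrt{-8 + \left(\frac{217}{5715580} - \frac{20252}{12539}\right)} = \sqrt{-8 - \frac{115749205197}{71667657620}} = \sqrt{- \frac{689090466157}{71667657620}} = \frac{i \sqrt{73055472777730877465}}{2756448370}$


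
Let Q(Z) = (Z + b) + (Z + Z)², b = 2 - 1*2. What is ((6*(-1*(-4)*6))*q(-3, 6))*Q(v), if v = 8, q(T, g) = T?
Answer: -114048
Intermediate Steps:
b = 0 (b = 2 - 2 = 0)
Q(Z) = Z + 4*Z² (Q(Z) = (Z + 0) + (Z + Z)² = Z + (2*Z)² = Z + 4*Z²)
((6*(-1*(-4)*6))*q(-3, 6))*Q(v) = ((6*(-1*(-4)*6))*(-3))*(8*(1 + 4*8)) = ((6*(4*6))*(-3))*(8*(1 + 32)) = ((6*24)*(-3))*(8*33) = (144*(-3))*264 = -432*264 = -114048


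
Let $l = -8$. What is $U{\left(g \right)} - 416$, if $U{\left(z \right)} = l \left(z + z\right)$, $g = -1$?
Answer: $-400$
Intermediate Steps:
$U{\left(z \right)} = - 16 z$ ($U{\left(z \right)} = - 8 \left(z + z\right) = - 8 \cdot 2 z = - 16 z$)
$U{\left(g \right)} - 416 = \left(-16\right) \left(-1\right) - 416 = 16 - 416 = -400$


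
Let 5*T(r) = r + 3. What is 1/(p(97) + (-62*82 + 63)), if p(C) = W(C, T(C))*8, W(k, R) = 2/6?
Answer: -3/15055 ≈ -0.00019927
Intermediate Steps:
T(r) = ⅗ + r/5 (T(r) = (r + 3)/5 = (3 + r)/5 = ⅗ + r/5)
W(k, R) = ⅓ (W(k, R) = 2*(⅙) = ⅓)
p(C) = 8/3 (p(C) = (⅓)*8 = 8/3)
1/(p(97) + (-62*82 + 63)) = 1/(8/3 + (-62*82 + 63)) = 1/(8/3 + (-5084 + 63)) = 1/(8/3 - 5021) = 1/(-15055/3) = -3/15055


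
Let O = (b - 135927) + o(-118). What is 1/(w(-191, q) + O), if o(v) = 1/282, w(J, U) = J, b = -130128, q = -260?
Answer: -282/75081371 ≈ -3.7559e-6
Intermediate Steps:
o(v) = 1/282
O = -75027509/282 (O = (-130128 - 135927) + 1/282 = -266055 + 1/282 = -75027509/282 ≈ -2.6606e+5)
1/(w(-191, q) + O) = 1/(-191 - 75027509/282) = 1/(-75081371/282) = -282/75081371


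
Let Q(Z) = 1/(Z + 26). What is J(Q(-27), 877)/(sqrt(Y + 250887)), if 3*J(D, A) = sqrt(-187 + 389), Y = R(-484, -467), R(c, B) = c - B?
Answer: sqrt(12668935)/376305 ≈ 0.0094587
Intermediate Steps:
Y = -17 (Y = -484 - 1*(-467) = -484 + 467 = -17)
Q(Z) = 1/(26 + Z)
J(D, A) = sqrt(202)/3 (J(D, A) = sqrt(-187 + 389)/3 = sqrt(202)/3)
J(Q(-27), 877)/(sqrt(Y + 250887)) = (sqrt(202)/3)/(sqrt(-17 + 250887)) = (sqrt(202)/3)/(sqrt(250870)) = (sqrt(202)/3)*(sqrt(250870)/250870) = sqrt(12668935)/376305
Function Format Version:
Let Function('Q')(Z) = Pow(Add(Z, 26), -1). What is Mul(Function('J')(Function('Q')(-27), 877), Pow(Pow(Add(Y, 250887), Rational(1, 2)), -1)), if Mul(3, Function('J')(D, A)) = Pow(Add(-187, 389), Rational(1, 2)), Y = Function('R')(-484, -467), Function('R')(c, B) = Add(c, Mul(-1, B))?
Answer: Mul(Rational(1, 376305), Pow(12668935, Rational(1, 2))) ≈ 0.0094587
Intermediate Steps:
Y = -17 (Y = Add(-484, Mul(-1, -467)) = Add(-484, 467) = -17)
Function('Q')(Z) = Pow(Add(26, Z), -1)
Function('J')(D, A) = Mul(Rational(1, 3), Pow(202, Rational(1, 2))) (Function('J')(D, A) = Mul(Rational(1, 3), Pow(Add(-187, 389), Rational(1, 2))) = Mul(Rational(1, 3), Pow(202, Rational(1, 2))))
Mul(Function('J')(Function('Q')(-27), 877), Pow(Pow(Add(Y, 250887), Rational(1, 2)), -1)) = Mul(Mul(Rational(1, 3), Pow(202, Rational(1, 2))), Pow(Pow(Add(-17, 250887), Rational(1, 2)), -1)) = Mul(Mul(Rational(1, 3), Pow(202, Rational(1, 2))), Pow(Pow(250870, Rational(1, 2)), -1)) = Mul(Mul(Rational(1, 3), Pow(202, Rational(1, 2))), Mul(Rational(1, 250870), Pow(250870, Rational(1, 2)))) = Mul(Rational(1, 376305), Pow(12668935, Rational(1, 2)))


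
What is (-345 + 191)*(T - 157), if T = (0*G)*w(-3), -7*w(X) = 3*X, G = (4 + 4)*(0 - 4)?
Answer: 24178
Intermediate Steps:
G = -32 (G = 8*(-4) = -32)
w(X) = -3*X/7
T = 0 (T = (0*(-32))*(-3/7*(-3)) = 0*(9/7) = 0)
(-345 + 191)*(T - 157) = (-345 + 191)*(0 - 157) = -154*(-157) = 24178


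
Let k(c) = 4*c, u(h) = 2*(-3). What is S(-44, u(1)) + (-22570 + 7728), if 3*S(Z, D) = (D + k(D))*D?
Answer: -14782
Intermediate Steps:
u(h) = -6
S(Z, D) = 5*D²/3 (S(Z, D) = ((D + 4*D)*D)/3 = ((5*D)*D)/3 = (5*D²)/3 = 5*D²/3)
S(-44, u(1)) + (-22570 + 7728) = (5/3)*(-6)² + (-22570 + 7728) = (5/3)*36 - 14842 = 60 - 14842 = -14782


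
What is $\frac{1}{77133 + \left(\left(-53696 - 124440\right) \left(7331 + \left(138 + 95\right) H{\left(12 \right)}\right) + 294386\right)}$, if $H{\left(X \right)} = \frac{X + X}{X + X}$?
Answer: $- \frac{1}{1347049185} \approx -7.4236 \cdot 10^{-10}$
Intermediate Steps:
$H{\left(X \right)} = 1$ ($H{\left(X \right)} = \frac{2 X}{2 X} = 2 X \frac{1}{2 X} = 1$)
$\frac{1}{77133 + \left(\left(-53696 - 124440\right) \left(7331 + \left(138 + 95\right) H{\left(12 \right)}\right) + 294386\right)} = \frac{1}{77133 + \left(\left(-53696 - 124440\right) \left(7331 + \left(138 + 95\right) 1\right) + 294386\right)} = \frac{1}{77133 + \left(- 178136 \left(7331 + 233 \cdot 1\right) + 294386\right)} = \frac{1}{77133 + \left(- 178136 \left(7331 + 233\right) + 294386\right)} = \frac{1}{77133 + \left(\left(-178136\right) 7564 + 294386\right)} = \frac{1}{77133 + \left(-1347420704 + 294386\right)} = \frac{1}{77133 - 1347126318} = \frac{1}{-1347049185} = - \frac{1}{1347049185}$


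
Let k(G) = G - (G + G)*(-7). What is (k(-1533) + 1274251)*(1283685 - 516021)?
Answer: 960544185984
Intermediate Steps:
k(G) = 15*G (k(G) = G - 2*G*(-7) = G - (-14)*G = G + 14*G = 15*G)
(k(-1533) + 1274251)*(1283685 - 516021) = (15*(-1533) + 1274251)*(1283685 - 516021) = (-22995 + 1274251)*767664 = 1251256*767664 = 960544185984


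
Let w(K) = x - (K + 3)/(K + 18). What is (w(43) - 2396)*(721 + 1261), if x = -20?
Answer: -292190404/61 ≈ -4.7900e+6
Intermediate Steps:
w(K) = -20 - (3 + K)/(18 + K) (w(K) = -20 - (K + 3)/(K + 18) = -20 - (3 + K)/(18 + K))
(w(43) - 2396)*(721 + 1261) = (3*(-121 - 7*43)/(18 + 43) - 2396)*(721 + 1261) = (3*(-121 - 301)/61 - 2396)*1982 = (3*(1/61)*(-422) - 2396)*1982 = (-1266/61 - 2396)*1982 = -147422/61*1982 = -292190404/61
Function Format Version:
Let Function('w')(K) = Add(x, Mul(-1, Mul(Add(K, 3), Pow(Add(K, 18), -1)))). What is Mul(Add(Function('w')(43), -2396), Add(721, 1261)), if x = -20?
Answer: Rational(-292190404, 61) ≈ -4.7900e+6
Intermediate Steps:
Function('w')(K) = Add(-20, Mul(-1, Pow(Add(18, K), -1), Add(3, K))) (Function('w')(K) = Add(-20, Mul(-1, Mul(Add(K, 3), Pow(Add(K, 18), -1)))) = Add(-20, Mul(-1, Mul(Add(3, K), Pow(Add(18, K), -1)))) = Add(-20, Mul(-1, Mul(Pow(Add(18, K), -1), Add(3, K)))) = Add(-20, Mul(-1, Pow(Add(18, K), -1), Add(3, K))))
Mul(Add(Function('w')(43), -2396), Add(721, 1261)) = Mul(Add(Mul(3, Pow(Add(18, 43), -1), Add(-121, Mul(-7, 43))), -2396), Add(721, 1261)) = Mul(Add(Mul(3, Pow(61, -1), Add(-121, -301)), -2396), 1982) = Mul(Add(Mul(3, Rational(1, 61), -422), -2396), 1982) = Mul(Add(Rational(-1266, 61), -2396), 1982) = Mul(Rational(-147422, 61), 1982) = Rational(-292190404, 61)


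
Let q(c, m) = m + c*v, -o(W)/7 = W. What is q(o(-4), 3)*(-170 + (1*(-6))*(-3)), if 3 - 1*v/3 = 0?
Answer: -38760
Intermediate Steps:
v = 9 (v = 9 - 3*0 = 9 + 0 = 9)
o(W) = -7*W
q(c, m) = m + 9*c (q(c, m) = m + c*9 = m + 9*c)
q(o(-4), 3)*(-170 + (1*(-6))*(-3)) = (3 + 9*(-7*(-4)))*(-170 + (1*(-6))*(-3)) = (3 + 9*28)*(-170 - 6*(-3)) = (3 + 252)*(-170 + 18) = 255*(-152) = -38760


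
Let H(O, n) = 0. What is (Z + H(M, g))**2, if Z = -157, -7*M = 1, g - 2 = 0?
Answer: 24649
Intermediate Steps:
g = 2 (g = 2 + 0 = 2)
M = -1/7 (M = -1/7*1 = -1/7 ≈ -0.14286)
(Z + H(M, g))**2 = (-157 + 0)**2 = (-157)**2 = 24649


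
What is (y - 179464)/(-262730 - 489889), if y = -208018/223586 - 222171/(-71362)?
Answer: 477235157060093/2001407611513618 ≈ 0.23845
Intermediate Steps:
y = 17414872345/7977772066 (y = -208018*1/223586 - 222171*(-1/71362) = -104009/111793 + 222171/71362 = 17414872345/7977772066 ≈ 2.1829)
(y - 179464)/(-262730 - 489889) = (17414872345/7977772066 - 179464)/(-262730 - 489889) = -1431705471180279/7977772066/(-752619) = -1431705471180279/7977772066*(-1/752619) = 477235157060093/2001407611513618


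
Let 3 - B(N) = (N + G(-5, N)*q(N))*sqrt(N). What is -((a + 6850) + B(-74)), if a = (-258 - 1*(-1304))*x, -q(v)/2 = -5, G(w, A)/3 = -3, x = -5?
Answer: -1623 - 164*I*sqrt(74) ≈ -1623.0 - 1410.8*I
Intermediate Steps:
G(w, A) = -9 (G(w, A) = 3*(-3) = -9)
q(v) = 10 (q(v) = -2*(-5) = 10)
a = -5230 (a = (-258 - 1*(-1304))*(-5) = (-258 + 1304)*(-5) = 1046*(-5) = -5230)
B(N) = 3 - sqrt(N)*(-90 + N) (B(N) = 3 - (N - 9*10)*sqrt(N) = 3 - (N - 90)*sqrt(N) = 3 - (-90 + N)*sqrt(N) = 3 - sqrt(N)*(-90 + N))
-((a + 6850) + B(-74)) = -((-5230 + 6850) + (3 - (-74)**(3/2) + 90*sqrt(-74))) = -(1620 + (3 - (-74)*I*sqrt(74) + 90*(I*sqrt(74)))) = -(1620 + (3 + 74*I*sqrt(74) + 90*I*sqrt(74))) = -(1620 + (3 + 164*I*sqrt(74))) = -(1623 + 164*I*sqrt(74)) = -1623 - 164*I*sqrt(74)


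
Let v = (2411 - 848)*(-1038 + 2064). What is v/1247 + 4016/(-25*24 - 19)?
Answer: 987643970/771893 ≈ 1279.5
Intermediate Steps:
v = 1603638 (v = 1563*1026 = 1603638)
v/1247 + 4016/(-25*24 - 19) = 1603638/1247 + 4016/(-25*24 - 19) = 1603638*(1/1247) + 4016/(-600 - 19) = 1603638/1247 + 4016/(-619) = 1603638/1247 + 4016*(-1/619) = 1603638/1247 - 4016/619 = 987643970/771893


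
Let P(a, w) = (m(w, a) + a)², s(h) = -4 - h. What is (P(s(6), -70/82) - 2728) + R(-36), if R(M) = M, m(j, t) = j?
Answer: -4448259/1681 ≈ -2646.2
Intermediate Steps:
P(a, w) = (a + w)² (P(a, w) = (w + a)² = (a + w)²)
(P(s(6), -70/82) - 2728) + R(-36) = (((-4 - 1*6) - 70/82)² - 2728) - 36 = (((-4 - 6) - 70*1/82)² - 2728) - 36 = ((-10 - 35/41)² - 2728) - 36 = ((-445/41)² - 2728) - 36 = (198025/1681 - 2728) - 36 = -4387743/1681 - 36 = -4448259/1681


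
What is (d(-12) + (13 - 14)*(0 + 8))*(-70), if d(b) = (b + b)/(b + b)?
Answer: 490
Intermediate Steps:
d(b) = 1 (d(b) = (2*b)/((2*b)) = (2*b)*(1/(2*b)) = 1)
(d(-12) + (13 - 14)*(0 + 8))*(-70) = (1 + (13 - 14)*(0 + 8))*(-70) = (1 - 1*8)*(-70) = (1 - 8)*(-70) = -7*(-70) = 490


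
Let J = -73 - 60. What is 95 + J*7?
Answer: -836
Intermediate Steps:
J = -133
95 + J*7 = 95 - 133*7 = 95 - 931 = -836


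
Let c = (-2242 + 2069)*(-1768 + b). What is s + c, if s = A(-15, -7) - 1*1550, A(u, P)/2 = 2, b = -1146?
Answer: 502576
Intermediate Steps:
A(u, P) = 4 (A(u, P) = 2*2 = 4)
c = 504122 (c = (-2242 + 2069)*(-1768 - 1146) = -173*(-2914) = 504122)
s = -1546 (s = 4 - 1*1550 = 4 - 1550 = -1546)
s + c = -1546 + 504122 = 502576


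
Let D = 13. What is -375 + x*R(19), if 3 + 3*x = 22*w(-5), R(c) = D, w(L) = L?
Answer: -2594/3 ≈ -864.67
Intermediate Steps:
R(c) = 13
x = -113/3 (x = -1 + (22*(-5))/3 = -1 + (1/3)*(-110) = -1 - 110/3 = -113/3 ≈ -37.667)
-375 + x*R(19) = -375 - 113/3*13 = -375 - 1469/3 = -2594/3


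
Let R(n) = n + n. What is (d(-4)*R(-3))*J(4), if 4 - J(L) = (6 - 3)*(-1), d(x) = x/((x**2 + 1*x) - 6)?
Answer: 28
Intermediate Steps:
R(n) = 2*n
d(x) = x/(-6 + x + x**2) (d(x) = x/((x**2 + x) - 6) = x/((x + x**2) - 6) = x/(-6 + x + x**2))
J(L) = 7 (J(L) = 4 - (6 - 3)*(-1) = 4 - 3*(-1) = 4 - 1*(-3) = 4 + 3 = 7)
(d(-4)*R(-3))*J(4) = ((-4/(-6 - 4 + (-4)**2))*(2*(-3)))*7 = (-4/(-6 - 4 + 16)*(-6))*7 = (-4/6*(-6))*7 = (-4*1/6*(-6))*7 = -2/3*(-6)*7 = 4*7 = 28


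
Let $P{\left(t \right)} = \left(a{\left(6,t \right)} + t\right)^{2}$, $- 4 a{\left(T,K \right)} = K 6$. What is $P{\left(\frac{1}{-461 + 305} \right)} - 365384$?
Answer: $- \frac{35567940095}{97344} \approx -3.6538 \cdot 10^{5}$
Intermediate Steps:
$a{\left(T,K \right)} = - \frac{3 K}{2}$ ($a{\left(T,K \right)} = - \frac{K 6}{4} = - \frac{6 K}{4} = - \frac{3 K}{2}$)
$P{\left(t \right)} = \frac{t^{2}}{4}$ ($P{\left(t \right)} = \left(- \frac{3 t}{2} + t\right)^{2} = \left(- \frac{t}{2}\right)^{2} = \frac{t^{2}}{4}$)
$P{\left(\frac{1}{-461 + 305} \right)} - 365384 = \frac{\left(\frac{1}{-461 + 305}\right)^{2}}{4} - 365384 = \frac{\left(\frac{1}{-156}\right)^{2}}{4} - 365384 = \frac{\left(- \frac{1}{156}\right)^{2}}{4} - 365384 = \frac{1}{4} \cdot \frac{1}{24336} - 365384 = \frac{1}{97344} - 365384 = - \frac{35567940095}{97344}$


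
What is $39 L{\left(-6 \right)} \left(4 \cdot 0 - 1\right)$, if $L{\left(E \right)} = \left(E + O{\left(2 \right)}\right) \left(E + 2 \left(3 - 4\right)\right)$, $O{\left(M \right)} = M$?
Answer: $-1248$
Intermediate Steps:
$L{\left(E \right)} = \left(-2 + E\right) \left(2 + E\right)$ ($L{\left(E \right)} = \left(E + 2\right) \left(E + 2 \left(3 - 4\right)\right) = \left(2 + E\right) \left(E + 2 \left(-1\right)\right) = \left(2 + E\right) \left(E - 2\right) = \left(2 + E\right) \left(-2 + E\right) = \left(-2 + E\right) \left(2 + E\right)$)
$39 L{\left(-6 \right)} \left(4 \cdot 0 - 1\right) = 39 \left(-4 + \left(-6\right)^{2}\right) \left(4 \cdot 0 - 1\right) = 39 \left(-4 + 36\right) \left(0 - 1\right) = 39 \cdot 32 \left(-1\right) = 1248 \left(-1\right) = -1248$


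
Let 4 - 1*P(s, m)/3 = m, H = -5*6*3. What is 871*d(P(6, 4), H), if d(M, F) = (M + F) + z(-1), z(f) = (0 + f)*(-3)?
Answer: -75777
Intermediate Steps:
H = -90 (H = -30*3 = -90)
z(f) = -3*f (z(f) = f*(-3) = -3*f)
P(s, m) = 12 - 3*m
d(M, F) = 3 + F + M (d(M, F) = (M + F) - 3*(-1) = (F + M) + 3 = 3 + F + M)
871*d(P(6, 4), H) = 871*(3 - 90 + (12 - 3*4)) = 871*(3 - 90 + (12 - 12)) = 871*(3 - 90 + 0) = 871*(-87) = -75777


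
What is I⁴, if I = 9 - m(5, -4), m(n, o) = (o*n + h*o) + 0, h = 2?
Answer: 1874161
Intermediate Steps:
m(n, o) = 2*o + n*o (m(n, o) = (o*n + 2*o) + 0 = (n*o + 2*o) + 0 = (2*o + n*o) + 0 = 2*o + n*o)
I = 37 (I = 9 - (-4)*(2 + 5) = 9 - (-4)*7 = 9 - 1*(-28) = 9 + 28 = 37)
I⁴ = 37⁴ = 1874161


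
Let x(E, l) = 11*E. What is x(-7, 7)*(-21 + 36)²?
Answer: -17325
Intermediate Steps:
x(-7, 7)*(-21 + 36)² = (11*(-7))*(-21 + 36)² = -77*15² = -77*225 = -17325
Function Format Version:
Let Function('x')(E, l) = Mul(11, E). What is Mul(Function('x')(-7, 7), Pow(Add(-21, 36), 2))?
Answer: -17325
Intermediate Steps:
Mul(Function('x')(-7, 7), Pow(Add(-21, 36), 2)) = Mul(Mul(11, -7), Pow(Add(-21, 36), 2)) = Mul(-77, Pow(15, 2)) = Mul(-77, 225) = -17325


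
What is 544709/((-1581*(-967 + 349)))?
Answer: 544709/977058 ≈ 0.55750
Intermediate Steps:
544709/((-1581*(-967 + 349))) = 544709/((-1581*(-618))) = 544709/977058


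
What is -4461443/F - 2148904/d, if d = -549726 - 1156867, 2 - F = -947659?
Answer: -5577434880155/1617271628973 ≈ -3.4487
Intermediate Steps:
F = 947661 (F = 2 - 1*(-947659) = 2 + 947659 = 947661)
d = -1706593
-4461443/F - 2148904/d = -4461443/947661 - 2148904/(-1706593) = -4461443*1/947661 - 2148904*(-1/1706593) = -4461443/947661 + 2148904/1706593 = -5577434880155/1617271628973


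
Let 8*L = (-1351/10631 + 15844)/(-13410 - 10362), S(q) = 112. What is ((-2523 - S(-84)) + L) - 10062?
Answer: -25670468564245/2021761056 ≈ -12697.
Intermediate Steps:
L = -168436213/2021761056 (L = ((-1351/10631 + 15844)/(-13410 - 10362))/8 = ((-1351*1/10631 + 15844)/(-23772))/8 = ((-1351/10631 + 15844)*(-1/23772))/8 = ((168436213/10631)*(-1/23772))/8 = (⅛)*(-168436213/252720132) = -168436213/2021761056 ≈ -0.083312)
((-2523 - S(-84)) + L) - 10062 = ((-2523 - 1*112) - 168436213/2021761056) - 10062 = ((-2523 - 112) - 168436213/2021761056) - 10062 = (-2635 - 168436213/2021761056) - 10062 = -5327508818773/2021761056 - 10062 = -25670468564245/2021761056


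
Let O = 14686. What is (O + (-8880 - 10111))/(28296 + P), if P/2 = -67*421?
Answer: 4305/28118 ≈ 0.15310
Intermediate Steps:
P = -56414 (P = 2*(-67*421) = 2*(-28207) = -56414)
(O + (-8880 - 10111))/(28296 + P) = (14686 + (-8880 - 10111))/(28296 - 56414) = (14686 - 18991)/(-28118) = -4305*(-1/28118) = 4305/28118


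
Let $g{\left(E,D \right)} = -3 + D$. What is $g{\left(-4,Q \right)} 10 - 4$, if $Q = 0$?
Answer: $-34$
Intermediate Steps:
$g{\left(-4,Q \right)} 10 - 4 = \left(-3 + 0\right) 10 - 4 = \left(-3\right) 10 - 4 = -30 - 4 = -34$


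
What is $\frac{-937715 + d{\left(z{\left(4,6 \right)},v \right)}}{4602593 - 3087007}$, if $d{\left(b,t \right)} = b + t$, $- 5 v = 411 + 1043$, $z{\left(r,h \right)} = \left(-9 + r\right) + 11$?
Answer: $- \frac{4689999}{7577930} \approx -0.6189$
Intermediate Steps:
$z{\left(r,h \right)} = 2 + r$
$v = - \frac{1454}{5}$ ($v = - \frac{411 + 1043}{5} = \left(- \frac{1}{5}\right) 1454 = - \frac{1454}{5} \approx -290.8$)
$\frac{-937715 + d{\left(z{\left(4,6 \right)},v \right)}}{4602593 - 3087007} = \frac{-937715 + \left(\left(2 + 4\right) - \frac{1454}{5}\right)}{4602593 - 3087007} = \frac{-937715 + \left(6 - \frac{1454}{5}\right)}{1515586} = \left(-937715 - \frac{1424}{5}\right) \frac{1}{1515586} = \left(- \frac{4689999}{5}\right) \frac{1}{1515586} = - \frac{4689999}{7577930}$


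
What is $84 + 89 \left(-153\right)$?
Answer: $-13533$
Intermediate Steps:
$84 + 89 \left(-153\right) = 84 - 13617 = -13533$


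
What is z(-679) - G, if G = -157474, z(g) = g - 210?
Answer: 156585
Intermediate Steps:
z(g) = -210 + g
z(-679) - G = (-210 - 679) - 1*(-157474) = -889 + 157474 = 156585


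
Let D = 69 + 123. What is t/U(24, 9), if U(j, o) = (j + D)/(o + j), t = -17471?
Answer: -192181/72 ≈ -2669.2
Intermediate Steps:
D = 192
U(j, o) = (192 + j)/(j + o) (U(j, o) = (j + 192)/(o + j) = (192 + j)/(j + o))
t/U(24, 9) = -17471*(24 + 9)/(192 + 24) = -17471/(216/33) = -17471/((1/33)*216) = -17471/72/11 = -17471*11/72 = -192181/72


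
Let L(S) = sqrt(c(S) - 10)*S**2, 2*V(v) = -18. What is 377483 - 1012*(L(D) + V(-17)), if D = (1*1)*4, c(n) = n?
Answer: 386591 - 16192*I*sqrt(6) ≈ 3.8659e+5 - 39662.0*I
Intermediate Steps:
V(v) = -9 (V(v) = (1/2)*(-18) = -9)
D = 4 (D = 1*4 = 4)
L(S) = S**2*sqrt(-10 + S) (L(S) = sqrt(S - 10)*S**2 = sqrt(-10 + S)*S**2 = S**2*sqrt(-10 + S))
377483 - 1012*(L(D) + V(-17)) = 377483 - 1012*(4**2*sqrt(-10 + 4) - 9) = 377483 - 1012*(16*sqrt(-6) - 9) = 377483 - 1012*(16*(I*sqrt(6)) - 9) = 377483 - 1012*(16*I*sqrt(6) - 9) = 377483 - 1012*(-9 + 16*I*sqrt(6)) = 377483 + (9108 - 16192*I*sqrt(6)) = 386591 - 16192*I*sqrt(6)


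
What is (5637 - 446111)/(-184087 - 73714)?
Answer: 440474/257801 ≈ 1.7086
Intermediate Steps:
(5637 - 446111)/(-184087 - 73714) = -440474/(-257801) = -440474*(-1/257801) = 440474/257801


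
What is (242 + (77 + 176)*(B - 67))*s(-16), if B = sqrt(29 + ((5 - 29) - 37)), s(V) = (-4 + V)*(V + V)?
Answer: -10693760 + 647680*I*sqrt(2) ≈ -1.0694e+7 + 9.1596e+5*I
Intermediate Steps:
s(V) = 2*V*(-4 + V) (s(V) = (-4 + V)*(2*V) = 2*V*(-4 + V))
B = 4*I*sqrt(2) (B = sqrt(29 + (-24 - 37)) = sqrt(29 - 61) = sqrt(-32) = 4*I*sqrt(2) ≈ 5.6569*I)
(242 + (77 + 176)*(B - 67))*s(-16) = (242 + (77 + 176)*(4*I*sqrt(2) - 67))*(2*(-16)*(-4 - 16)) = (242 + 253*(-67 + 4*I*sqrt(2)))*(2*(-16)*(-20)) = (242 + (-16951 + 1012*I*sqrt(2)))*640 = (-16709 + 1012*I*sqrt(2))*640 = -10693760 + 647680*I*sqrt(2)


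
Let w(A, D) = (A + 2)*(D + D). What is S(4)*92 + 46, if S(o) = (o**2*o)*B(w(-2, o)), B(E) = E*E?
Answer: 46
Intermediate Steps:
w(A, D) = 2*D*(2 + A) (w(A, D) = (2 + A)*(2*D) = 2*D*(2 + A))
B(E) = E**2
S(o) = 0 (S(o) = (o**2*o)*(2*o*(2 - 2))**2 = o**3*(2*o*0)**2 = o**3*0**2 = o**3*0 = 0)
S(4)*92 + 46 = 0*92 + 46 = 0 + 46 = 46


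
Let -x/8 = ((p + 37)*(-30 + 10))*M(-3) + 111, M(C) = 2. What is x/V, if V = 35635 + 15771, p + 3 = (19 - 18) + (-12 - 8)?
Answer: 1956/25703 ≈ 0.076100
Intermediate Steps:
p = -22 (p = -3 + ((19 - 18) + (-12 - 8)) = -3 + (1 - 20) = -3 - 19 = -22)
V = 51406
x = 3912 (x = -8*(((-22 + 37)*(-30 + 10))*2 + 111) = -8*((15*(-20))*2 + 111) = -8*(-300*2 + 111) = -8*(-600 + 111) = -8*(-489) = 3912)
x/V = 3912/51406 = 3912*(1/51406) = 1956/25703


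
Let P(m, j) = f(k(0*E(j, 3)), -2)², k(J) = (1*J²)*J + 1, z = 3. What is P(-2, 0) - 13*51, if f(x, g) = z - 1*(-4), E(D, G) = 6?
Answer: -614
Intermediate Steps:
k(J) = 1 + J³ (k(J) = J²*J + 1 = J³ + 1 = 1 + J³)
f(x, g) = 7 (f(x, g) = 3 - 1*(-4) = 3 + 4 = 7)
P(m, j) = 49 (P(m, j) = 7² = 49)
P(-2, 0) - 13*51 = 49 - 13*51 = 49 - 663 = -614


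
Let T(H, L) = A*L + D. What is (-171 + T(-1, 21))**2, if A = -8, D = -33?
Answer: 138384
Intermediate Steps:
T(H, L) = -33 - 8*L (T(H, L) = -8*L - 33 = -33 - 8*L)
(-171 + T(-1, 21))**2 = (-171 + (-33 - 8*21))**2 = (-171 + (-33 - 168))**2 = (-171 - 201)**2 = (-372)**2 = 138384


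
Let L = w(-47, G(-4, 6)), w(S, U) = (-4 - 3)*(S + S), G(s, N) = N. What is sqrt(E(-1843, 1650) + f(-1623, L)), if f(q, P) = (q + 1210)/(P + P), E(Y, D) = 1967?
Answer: sqrt(17377639)/94 ≈ 44.347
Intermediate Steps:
w(S, U) = -14*S
L = 658 (L = -14*(-47) = 658)
f(q, P) = (1210 + q)/(2*P) (f(q, P) = (1210 + q)/((2*P)) = (1210 + q)*(1/(2*P)) = (1210 + q)/(2*P))
sqrt(E(-1843, 1650) + f(-1623, L)) = sqrt(1967 + (1/2)*(1210 - 1623)/658) = sqrt(1967 + (1/2)*(1/658)*(-413)) = sqrt(1967 - 59/188) = sqrt(369737/188) = sqrt(17377639)/94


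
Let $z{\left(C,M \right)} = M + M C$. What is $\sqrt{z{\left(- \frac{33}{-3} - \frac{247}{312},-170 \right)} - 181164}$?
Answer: $\frac{i \sqrt{6590499}}{6} \approx 427.87 i$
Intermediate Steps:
$z{\left(C,M \right)} = M + C M$
$\sqrt{z{\left(- \frac{33}{-3} - \frac{247}{312},-170 \right)} - 181164} = \sqrt{- 170 \left(1 - \left(-11 + \frac{19}{24}\right)\right) - 181164} = \sqrt{- 170 \left(1 - - \frac{245}{24}\right) - 181164} = \sqrt{- 170 \left(1 + \left(11 - \frac{19}{24}\right)\right) - 181164} = \sqrt{- 170 \left(1 + \frac{245}{24}\right) - 181164} = \sqrt{\left(-170\right) \frac{269}{24} - 181164} = \sqrt{- \frac{22865}{12} - 181164} = \sqrt{- \frac{2196833}{12}} = \frac{i \sqrt{6590499}}{6}$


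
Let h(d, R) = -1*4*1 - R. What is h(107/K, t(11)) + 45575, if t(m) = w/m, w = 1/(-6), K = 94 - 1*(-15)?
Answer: 3007687/66 ≈ 45571.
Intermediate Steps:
K = 109 (K = 94 + 15 = 109)
w = -⅙ ≈ -0.16667
t(m) = -1/(6*m)
h(d, R) = -4 - R (h(d, R) = -4*1 - R = -4 - R)
h(107/K, t(11)) + 45575 = (-4 - (-1)/(6*11)) + 45575 = (-4 - 1*(-1/66)) + 45575 = (-4 + 1/66) + 45575 = -263/66 + 45575 = 3007687/66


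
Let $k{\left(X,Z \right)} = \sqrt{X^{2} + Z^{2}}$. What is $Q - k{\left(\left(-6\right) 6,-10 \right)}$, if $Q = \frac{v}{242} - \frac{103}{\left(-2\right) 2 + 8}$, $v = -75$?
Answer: $- \frac{12613}{484} - 2 \sqrt{349} \approx -63.423$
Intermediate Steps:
$Q = - \frac{12613}{484}$ ($Q = - \frac{75}{242} - \frac{103}{\left(-2\right) 2 + 8} = \left(-75\right) \frac{1}{242} - \frac{103}{-4 + 8} = - \frac{75}{242} - \frac{103}{4} = - \frac{12613}{484} \approx -26.06$)
$Q - k{\left(\left(-6\right) 6,-10 \right)} = - \frac{12613}{484} - \sqrt{\left(\left(-6\right) 6\right)^{2} + \left(-10\right)^{2}} = - \frac{12613}{484} - \sqrt{\left(-36\right)^{2} + 100} = - \frac{12613}{484} - \sqrt{1296 + 100} = - \frac{12613}{484} - \sqrt{1396} = - \frac{12613}{484} - 2 \sqrt{349}$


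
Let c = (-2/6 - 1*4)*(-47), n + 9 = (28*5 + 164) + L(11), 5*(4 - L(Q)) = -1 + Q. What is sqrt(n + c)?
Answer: sqrt(4506)/3 ≈ 22.376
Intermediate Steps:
L(Q) = 21/5 - Q/5 (L(Q) = 4 - (-1 + Q)/5 = 4 + (1/5 - Q/5) = 21/5 - Q/5)
n = 297 (n = -9 + ((28*5 + 164) + (21/5 - 1/5*11)) = -9 + ((140 + 164) + (21/5 - 11/5)) = -9 + (304 + 2) = -9 + 306 = 297)
c = 611/3 (c = (-2*1/6 - 4)*(-47) = (-1/3 - 4)*(-47) = -13/3*(-47) = 611/3 ≈ 203.67)
sqrt(n + c) = sqrt(297 + 611/3) = sqrt(1502/3) = sqrt(4506)/3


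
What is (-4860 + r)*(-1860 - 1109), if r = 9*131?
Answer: 10928889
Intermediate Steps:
r = 1179
(-4860 + r)*(-1860 - 1109) = (-4860 + 1179)*(-1860 - 1109) = -3681*(-2969) = 10928889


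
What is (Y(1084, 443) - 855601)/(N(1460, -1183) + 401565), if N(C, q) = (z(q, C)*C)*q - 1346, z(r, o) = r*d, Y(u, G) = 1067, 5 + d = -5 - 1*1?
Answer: 854534/22475393121 ≈ 3.8021e-5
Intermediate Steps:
d = -11 (d = -5 + (-5 - 1*1) = -5 + (-5 - 1) = -5 - 6 = -11)
z(r, o) = -11*r (z(r, o) = r*(-11) = -11*r)
N(C, q) = -1346 - 11*C*q² (N(C, q) = ((-11*q)*C)*q - 1346 = (-11*C*q)*q - 1346 = -11*C*q² - 1346 = -1346 - 11*C*q²)
(Y(1084, 443) - 855601)/(N(1460, -1183) + 401565) = (1067 - 855601)/((-1346 - 11*1460*(-1183)²) + 401565) = -854534/((-1346 - 11*1460*1399489) + 401565) = -854534/((-1346 - 22475793340) + 401565) = -854534/(-22475794686 + 401565) = -854534/(-22475393121) = -854534*(-1/22475393121) = 854534/22475393121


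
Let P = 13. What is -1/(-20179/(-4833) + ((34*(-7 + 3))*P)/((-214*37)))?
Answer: -19133847/84161033 ≈ -0.22735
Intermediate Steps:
-1/(-20179/(-4833) + ((34*(-7 + 3))*P)/((-214*37))) = -1/(-20179/(-4833) + ((34*(-7 + 3))*13)/((-214*37))) = -1/(-20179*(-1/4833) + ((34*(-4))*13)/(-7918)) = -1/(20179/4833 - 136*13*(-1/7918)) = -1/(20179/4833 - 1768*(-1/7918)) = -1/(20179/4833 + 884/3959) = -1/84161033/19133847 = -1*19133847/84161033 = -19133847/84161033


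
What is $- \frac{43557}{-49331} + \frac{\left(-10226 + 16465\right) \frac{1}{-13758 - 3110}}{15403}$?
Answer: $\frac{11316576312719}{12817072089124} \approx 0.88293$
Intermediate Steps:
$- \frac{43557}{-49331} + \frac{\left(-10226 + 16465\right) \frac{1}{-13758 - 3110}}{15403} = \left(-43557\right) \left(- \frac{1}{49331}\right) + \frac{6239}{-16868} \cdot \frac{1}{15403} = \frac{43557}{49331} + 6239 \left(- \frac{1}{16868}\right) \frac{1}{15403} = \frac{43557}{49331} - \frac{6239}{259817804} = \frac{11316576312719}{12817072089124}$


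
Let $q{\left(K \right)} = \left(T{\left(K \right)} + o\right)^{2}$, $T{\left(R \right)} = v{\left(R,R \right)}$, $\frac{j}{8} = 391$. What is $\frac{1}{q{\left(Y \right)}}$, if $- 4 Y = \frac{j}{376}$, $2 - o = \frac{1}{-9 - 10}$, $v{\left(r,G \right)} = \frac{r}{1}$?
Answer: $\frac{12759184}{9409} \approx 1356.1$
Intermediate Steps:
$j = 3128$ ($j = 8 \cdot 391 = 3128$)
$v{\left(r,G \right)} = r$ ($v{\left(r,G \right)} = r 1 = r$)
$T{\left(R \right)} = R$
$o = \frac{39}{19}$ ($o = 2 - \frac{1}{-9 - 10} = 2 - \frac{1}{-19} = 2 - - \frac{1}{19} = 2 + \frac{1}{19} = \frac{39}{19} \approx 2.0526$)
$Y = - \frac{391}{188}$ ($Y = - \frac{3128 \cdot \frac{1}{376}}{4} = \left(- \frac{1}{4}\right) \frac{391}{47} = - \frac{391}{188} \approx -2.0798$)
$q{\left(K \right)} = \left(\frac{39}{19} + K\right)^{2}$ ($q{\left(K \right)} = \left(K + \frac{39}{19}\right)^{2} = \left(\frac{39}{19} + K\right)^{2}$)
$\frac{1}{q{\left(Y \right)}} = \frac{1}{\frac{1}{361} \left(39 + 19 \left(- \frac{391}{188}\right)\right)^{2}} = \frac{1}{\frac{1}{361} \left(39 - \frac{7429}{188}\right)^{2}} = \frac{1}{\frac{1}{361} \left(- \frac{97}{188}\right)^{2}} = \frac{1}{\frac{1}{361} \cdot \frac{9409}{35344}} = \frac{1}{\frac{9409}{12759184}} = \frac{12759184}{9409}$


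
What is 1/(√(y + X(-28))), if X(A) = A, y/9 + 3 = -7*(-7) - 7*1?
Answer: √323/323 ≈ 0.055641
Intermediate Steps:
y = 351 (y = -27 + 9*(-7*(-7) - 7*1) = -27 + 9*(49 - 7) = -27 + 9*42 = -27 + 378 = 351)
1/(√(y + X(-28))) = 1/(√(351 - 28)) = 1/(√323) = √323/323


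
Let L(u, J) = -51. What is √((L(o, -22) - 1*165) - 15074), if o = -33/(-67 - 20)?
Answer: I*√15290 ≈ 123.65*I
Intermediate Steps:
o = 11/29 (o = -33/(-87) = -33*(-1/87) = 11/29 ≈ 0.37931)
√((L(o, -22) - 1*165) - 15074) = √((-51 - 1*165) - 15074) = √((-51 - 165) - 15074) = √(-216 - 15074) = √(-15290) = I*√15290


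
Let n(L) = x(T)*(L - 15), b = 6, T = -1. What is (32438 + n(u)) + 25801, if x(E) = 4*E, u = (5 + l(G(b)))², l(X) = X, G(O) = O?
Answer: 57815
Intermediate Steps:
u = 121 (u = (5 + 6)² = 11² = 121)
n(L) = 60 - 4*L (n(L) = (4*(-1))*(L - 15) = -4*(-15 + L) = 60 - 4*L)
(32438 + n(u)) + 25801 = (32438 + (60 - 4*121)) + 25801 = (32438 + (60 - 484)) + 25801 = (32438 - 424) + 25801 = 32014 + 25801 = 57815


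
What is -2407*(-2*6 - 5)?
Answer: 40919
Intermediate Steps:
-2407*(-2*6 - 5) = -2407*(-12 - 5) = -2407*(-17) = 40919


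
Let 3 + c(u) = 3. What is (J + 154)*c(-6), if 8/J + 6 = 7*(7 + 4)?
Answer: 0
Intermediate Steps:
J = 8/71 (J = 8/(-6 + 7*(7 + 4)) = 8/(-6 + 7*11) = 8/(-6 + 77) = 8/71 ≈ 0.11268)
c(u) = 0 (c(u) = -3 + 3 = 0)
(J + 154)*c(-6) = (8/71 + 154)*0 = (10942/71)*0 = 0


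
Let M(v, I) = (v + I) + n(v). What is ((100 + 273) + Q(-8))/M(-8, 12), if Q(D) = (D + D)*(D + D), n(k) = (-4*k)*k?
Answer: -629/252 ≈ -2.4960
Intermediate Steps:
n(k) = -4*k²
Q(D) = 4*D² (Q(D) = (2*D)*(2*D) = 4*D²)
M(v, I) = I + v - 4*v² (M(v, I) = (v + I) - 4*v² = (I + v) - 4*v² = I + v - 4*v²)
((100 + 273) + Q(-8))/M(-8, 12) = ((100 + 273) + 4*(-8)²)/(12 - 8 - 4*(-8)²) = (373 + 4*64)/(12 - 8 - 4*64) = (373 + 256)/(12 - 8 - 256) = 629/(-252) = 629*(-1/252) = -629/252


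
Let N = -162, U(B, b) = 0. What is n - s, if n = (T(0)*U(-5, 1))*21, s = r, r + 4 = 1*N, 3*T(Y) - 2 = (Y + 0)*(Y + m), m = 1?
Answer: 166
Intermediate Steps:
T(Y) = ⅔ + Y*(1 + Y)/3 (T(Y) = ⅔ + ((Y + 0)*(Y + 1))/3 = ⅔ + (Y*(1 + Y))/3 = ⅔ + Y*(1 + Y)/3)
r = -166 (r = -4 + 1*(-162) = -4 - 162 = -166)
s = -166
n = 0 (n = ((⅔ + (⅓)*0 + (⅓)*0²)*0)*21 = ((⅔ + 0 + (⅓)*0)*0)*21 = ((⅔ + 0 + 0)*0)*21 = ((⅔)*0)*21 = 0*21 = 0)
n - s = 0 - 1*(-166) = 0 + 166 = 166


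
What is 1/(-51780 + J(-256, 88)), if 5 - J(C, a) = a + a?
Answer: -1/51951 ≈ -1.9249e-5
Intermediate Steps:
J(C, a) = 5 - 2*a (J(C, a) = 5 - (a + a) = 5 - 2*a)
1/(-51780 + J(-256, 88)) = 1/(-51780 + (5 - 2*88)) = 1/(-51780 + (5 - 176)) = 1/(-51780 - 171) = 1/(-51951) = -1/51951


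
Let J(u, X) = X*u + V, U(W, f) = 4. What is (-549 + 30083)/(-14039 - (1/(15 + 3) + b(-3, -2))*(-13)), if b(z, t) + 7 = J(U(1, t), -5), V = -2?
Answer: -531612/259475 ≈ -2.0488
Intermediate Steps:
J(u, X) = -2 + X*u (J(u, X) = X*u - 2 = -2 + X*u)
b(z, t) = -29 (b(z, t) = -7 + (-2 - 5*4) = -7 + (-2 - 20) = -7 - 22 = -29)
(-549 + 30083)/(-14039 - (1/(15 + 3) + b(-3, -2))*(-13)) = (-549 + 30083)/(-14039 - (1/(15 + 3) - 29)*(-13)) = 29534/(-14039 - (1/18 - 29)*(-13)) = 29534/(-14039 - 1*(-521/18)*(-13)) = 29534/(-14039 + (521/18)*(-13)) = 29534/(-14039 - 6773/18) = 29534/(-259475/18) = 29534*(-18/259475) = -531612/259475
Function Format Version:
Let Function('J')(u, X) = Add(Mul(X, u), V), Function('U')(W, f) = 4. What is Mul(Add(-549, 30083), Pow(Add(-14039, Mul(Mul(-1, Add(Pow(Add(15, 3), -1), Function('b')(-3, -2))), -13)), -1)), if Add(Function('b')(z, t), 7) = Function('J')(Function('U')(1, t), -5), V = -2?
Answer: Rational(-531612, 259475) ≈ -2.0488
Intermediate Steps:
Function('J')(u, X) = Add(-2, Mul(X, u)) (Function('J')(u, X) = Add(Mul(X, u), -2) = Add(-2, Mul(X, u)))
Function('b')(z, t) = -29 (Function('b')(z, t) = Add(-7, Add(-2, Mul(-5, 4))) = Add(-7, Add(-2, -20)) = Add(-7, -22) = -29)
Mul(Add(-549, 30083), Pow(Add(-14039, Mul(Mul(-1, Add(Pow(Add(15, 3), -1), Function('b')(-3, -2))), -13)), -1)) = Mul(Add(-549, 30083), Pow(Add(-14039, Mul(Mul(-1, Add(Pow(Add(15, 3), -1), -29)), -13)), -1)) = Mul(29534, Pow(Add(-14039, Mul(Mul(-1, Add(Pow(18, -1), -29)), -13)), -1)) = Mul(29534, Pow(Add(-14039, Mul(Mul(-1, Add(Rational(1, 18), -29)), -13)), -1)) = Mul(29534, Pow(Add(-14039, Mul(Mul(-1, Rational(-521, 18)), -13)), -1)) = Mul(29534, Pow(Add(-14039, Mul(Rational(521, 18), -13)), -1)) = Mul(29534, Pow(Add(-14039, Rational(-6773, 18)), -1)) = Mul(29534, Pow(Rational(-259475, 18), -1)) = Mul(29534, Rational(-18, 259475)) = Rational(-531612, 259475)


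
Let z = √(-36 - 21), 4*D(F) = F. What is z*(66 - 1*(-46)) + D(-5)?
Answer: -5/4 + 112*I*√57 ≈ -1.25 + 845.58*I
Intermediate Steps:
D(F) = F/4
z = I*√57 (z = √(-57) = I*√57 ≈ 7.5498*I)
z*(66 - 1*(-46)) + D(-5) = (I*√57)*(66 - 1*(-46)) + (¼)*(-5) = (I*√57)*(66 + 46) - 5/4 = (I*√57)*112 - 5/4 = 112*I*√57 - 5/4 = -5/4 + 112*I*√57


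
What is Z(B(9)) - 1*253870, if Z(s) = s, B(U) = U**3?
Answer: -253141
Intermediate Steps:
Z(B(9)) - 1*253870 = 9**3 - 1*253870 = 729 - 253870 = -253141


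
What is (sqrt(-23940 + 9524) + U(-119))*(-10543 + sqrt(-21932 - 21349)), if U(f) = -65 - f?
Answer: -2*(27 + 2*I*sqrt(901))*(10543 - 3*I*sqrt(4809)) ≈ -5.943e+5 - 1.2546e+6*I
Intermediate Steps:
(sqrt(-23940 + 9524) + U(-119))*(-10543 + sqrt(-21932 - 21349)) = (sqrt(-23940 + 9524) + (-65 - 1*(-119)))*(-10543 + sqrt(-21932 - 21349)) = (sqrt(-14416) + (-65 + 119))*(-10543 + sqrt(-43281)) = (4*I*sqrt(901) + 54)*(-10543 + 3*I*sqrt(4809)) = (54 + 4*I*sqrt(901))*(-10543 + 3*I*sqrt(4809)) = (-10543 + 3*I*sqrt(4809))*(54 + 4*I*sqrt(901))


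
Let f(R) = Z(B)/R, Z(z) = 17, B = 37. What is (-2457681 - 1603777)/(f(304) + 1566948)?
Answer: -1234683232/476352209 ≈ -2.5920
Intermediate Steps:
f(R) = 17/R
(-2457681 - 1603777)/(f(304) + 1566948) = (-2457681 - 1603777)/(17/304 + 1566948) = -4061458/(17*(1/304) + 1566948) = -4061458/(17/304 + 1566948) = -4061458/476352209/304 = -4061458*304/476352209 = -1234683232/476352209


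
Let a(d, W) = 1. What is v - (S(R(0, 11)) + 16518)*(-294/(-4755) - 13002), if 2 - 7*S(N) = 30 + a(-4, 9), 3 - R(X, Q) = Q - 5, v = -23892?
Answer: 2381966217244/11095 ≈ 2.1469e+8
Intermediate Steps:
R(X, Q) = 8 - Q (R(X, Q) = 3 - (Q - 5) = 3 - (-5 + Q) = 3 + (5 - Q) = 8 - Q)
S(N) = -29/7 (S(N) = 2/7 - (30 + 1)/7 = 2/7 - 1/7*31 = 2/7 - 31/7 = -29/7)
v - (S(R(0, 11)) + 16518)*(-294/(-4755) - 13002) = -23892 - (-29/7 + 16518)*(-294/(-4755) - 13002) = -23892 - 115597*(-294*(-1/4755) - 13002)/7 = -23892 - 115597*(98/1585 - 13002)/7 = -23892 - 115597*(-20608072)/(7*1585) = -23892 - 1*(-2382231298984/11095) = -23892 + 2382231298984/11095 = 2381966217244/11095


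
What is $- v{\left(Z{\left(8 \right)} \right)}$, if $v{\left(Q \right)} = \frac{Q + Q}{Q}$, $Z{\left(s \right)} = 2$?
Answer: $-2$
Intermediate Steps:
$v{\left(Q \right)} = 2$ ($v{\left(Q \right)} = \frac{2 Q}{Q} = 2$)
$- v{\left(Z{\left(8 \right)} \right)} = \left(-1\right) 2 = -2$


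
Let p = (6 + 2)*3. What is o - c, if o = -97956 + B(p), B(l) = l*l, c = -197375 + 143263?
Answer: -43268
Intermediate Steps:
p = 24 (p = 8*3 = 24)
c = -54112
B(l) = l²
o = -97380 (o = -97956 + 24² = -97956 + 576 = -97380)
o - c = -97380 - 1*(-54112) = -97380 + 54112 = -43268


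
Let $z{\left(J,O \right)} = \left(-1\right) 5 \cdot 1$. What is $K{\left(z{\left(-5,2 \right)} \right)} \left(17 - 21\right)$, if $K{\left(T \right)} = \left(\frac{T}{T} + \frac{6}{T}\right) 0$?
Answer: $0$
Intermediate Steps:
$z{\left(J,O \right)} = -5$ ($z{\left(J,O \right)} = \left(-5\right) 1 = -5$)
$K{\left(T \right)} = 0$ ($K{\left(T \right)} = \left(1 + \frac{6}{T}\right) 0 = 0$)
$K{\left(z{\left(-5,2 \right)} \right)} \left(17 - 21\right) = 0 \left(17 - 21\right) = 0 \left(-4\right) = 0$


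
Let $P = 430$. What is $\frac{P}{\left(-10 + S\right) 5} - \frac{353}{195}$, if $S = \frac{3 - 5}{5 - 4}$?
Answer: $- \frac{1167}{130} \approx -8.9769$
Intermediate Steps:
$S = -2$ ($S = - \frac{2}{1} = \left(-2\right) 1 = -2$)
$\frac{P}{\left(-10 + S\right) 5} - \frac{353}{195} = \frac{430}{\left(-10 - 2\right) 5} - \frac{353}{195} = \frac{430}{\left(-12\right) 5} - \frac{353}{195} = \frac{430}{-60} - \frac{353}{195} = 430 \left(- \frac{1}{60}\right) - \frac{353}{195} = - \frac{43}{6} - \frac{353}{195} = - \frac{1167}{130}$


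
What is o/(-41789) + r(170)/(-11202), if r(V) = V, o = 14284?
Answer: -83556749/234060189 ≈ -0.35699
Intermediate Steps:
o/(-41789) + r(170)/(-11202) = 14284/(-41789) + 170/(-11202) = 14284*(-1/41789) + 170*(-1/11202) = -14284/41789 - 85/5601 = -83556749/234060189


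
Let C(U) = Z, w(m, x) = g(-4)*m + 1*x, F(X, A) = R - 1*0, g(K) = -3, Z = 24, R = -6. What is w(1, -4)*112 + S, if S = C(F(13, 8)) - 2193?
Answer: -2953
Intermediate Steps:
F(X, A) = -6 (F(X, A) = -6 - 1*0 = -6 + 0 = -6)
w(m, x) = x - 3*m (w(m, x) = -3*m + 1*x = -3*m + x = x - 3*m)
C(U) = 24
S = -2169 (S = 24 - 2193 = -2169)
w(1, -4)*112 + S = (-4 - 3*1)*112 - 2169 = (-4 - 3)*112 - 2169 = -7*112 - 2169 = -784 - 2169 = -2953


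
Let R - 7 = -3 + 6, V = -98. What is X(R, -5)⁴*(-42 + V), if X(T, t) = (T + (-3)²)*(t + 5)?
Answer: 0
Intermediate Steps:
R = 10 (R = 7 + (-3 + 6) = 7 + 3 = 10)
X(T, t) = (5 + t)*(9 + T) (X(T, t) = (T + 9)*(5 + t) = (9 + T)*(5 + t) = (5 + t)*(9 + T))
X(R, -5)⁴*(-42 + V) = (45 + 5*10 + 9*(-5) + 10*(-5))⁴*(-42 - 98) = (45 + 50 - 45 - 50)⁴*(-140) = 0⁴*(-140) = 0*(-140) = 0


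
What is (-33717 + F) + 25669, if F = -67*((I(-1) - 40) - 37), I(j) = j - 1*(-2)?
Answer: -2956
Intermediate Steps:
I(j) = 2 + j (I(j) = j + 2 = 2 + j)
F = 5092 (F = -67*(((2 - 1) - 40) - 37) = -67*((1 - 40) - 37) = -67*(-39 - 37) = -67*(-76) = 5092)
(-33717 + F) + 25669 = (-33717 + 5092) + 25669 = -28625 + 25669 = -2956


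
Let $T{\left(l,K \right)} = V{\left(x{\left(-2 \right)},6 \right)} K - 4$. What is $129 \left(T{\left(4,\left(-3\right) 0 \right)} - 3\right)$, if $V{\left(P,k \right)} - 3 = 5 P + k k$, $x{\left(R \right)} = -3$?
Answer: $-903$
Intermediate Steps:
$V{\left(P,k \right)} = 3 + k^{2} + 5 P$ ($V{\left(P,k \right)} = 3 + \left(5 P + k k\right) = 3 + \left(5 P + k^{2}\right) = 3 + \left(k^{2} + 5 P\right) = 3 + k^{2} + 5 P$)
$T{\left(l,K \right)} = -4 + 24 K$ ($T{\left(l,K \right)} = \left(3 + 6^{2} + 5 \left(-3\right)\right) K - 4 = \left(3 + 36 - 15\right) K - 4 = 24 K - 4 = -4 + 24 K$)
$129 \left(T{\left(4,\left(-3\right) 0 \right)} - 3\right) = 129 \left(\left(-4 + 24 \left(\left(-3\right) 0\right)\right) - 3\right) = 129 \left(\left(-4 + 24 \cdot 0\right) - 3\right) = 129 \left(\left(-4 + 0\right) - 3\right) = 129 \left(-4 - 3\right) = 129 \left(-7\right) = -903$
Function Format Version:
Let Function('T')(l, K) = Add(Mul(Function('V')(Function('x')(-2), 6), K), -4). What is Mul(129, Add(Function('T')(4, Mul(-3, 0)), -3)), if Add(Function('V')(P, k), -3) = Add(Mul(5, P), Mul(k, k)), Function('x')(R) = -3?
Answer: -903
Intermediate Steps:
Function('V')(P, k) = Add(3, Pow(k, 2), Mul(5, P)) (Function('V')(P, k) = Add(3, Add(Mul(5, P), Mul(k, k))) = Add(3, Add(Mul(5, P), Pow(k, 2))) = Add(3, Add(Pow(k, 2), Mul(5, P))) = Add(3, Pow(k, 2), Mul(5, P)))
Function('T')(l, K) = Add(-4, Mul(24, K)) (Function('T')(l, K) = Add(Mul(Add(3, Pow(6, 2), Mul(5, -3)), K), -4) = Add(Mul(Add(3, 36, -15), K), -4) = Add(Mul(24, K), -4) = Add(-4, Mul(24, K)))
Mul(129, Add(Function('T')(4, Mul(-3, 0)), -3)) = Mul(129, Add(Add(-4, Mul(24, Mul(-3, 0))), -3)) = Mul(129, Add(Add(-4, Mul(24, 0)), -3)) = Mul(129, Add(Add(-4, 0), -3)) = Mul(129, Add(-4, -3)) = Mul(129, -7) = -903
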